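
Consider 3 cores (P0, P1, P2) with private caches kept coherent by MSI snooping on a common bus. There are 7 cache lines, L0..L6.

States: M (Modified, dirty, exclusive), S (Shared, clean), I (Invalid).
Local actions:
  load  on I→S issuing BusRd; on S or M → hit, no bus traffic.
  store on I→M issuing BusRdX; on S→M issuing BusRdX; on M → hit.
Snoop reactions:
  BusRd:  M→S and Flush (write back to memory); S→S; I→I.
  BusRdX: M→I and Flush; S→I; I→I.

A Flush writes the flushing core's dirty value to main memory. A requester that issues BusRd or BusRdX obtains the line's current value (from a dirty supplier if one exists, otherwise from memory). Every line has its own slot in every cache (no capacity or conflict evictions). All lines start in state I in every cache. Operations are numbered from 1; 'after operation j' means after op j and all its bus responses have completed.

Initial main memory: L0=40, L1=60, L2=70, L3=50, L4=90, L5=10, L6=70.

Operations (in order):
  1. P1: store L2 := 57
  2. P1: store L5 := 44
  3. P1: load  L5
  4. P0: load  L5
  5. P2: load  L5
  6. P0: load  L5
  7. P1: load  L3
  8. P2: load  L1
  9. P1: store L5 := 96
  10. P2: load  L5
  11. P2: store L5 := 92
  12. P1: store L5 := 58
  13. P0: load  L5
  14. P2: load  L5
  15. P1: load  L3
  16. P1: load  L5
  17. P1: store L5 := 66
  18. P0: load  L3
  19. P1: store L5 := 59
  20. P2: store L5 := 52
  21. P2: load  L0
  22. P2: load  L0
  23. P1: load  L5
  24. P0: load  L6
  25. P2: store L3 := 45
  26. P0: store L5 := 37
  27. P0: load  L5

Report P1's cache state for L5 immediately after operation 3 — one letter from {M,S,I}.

state = M

1. P1: store L2 := 57  bus=[BusRdX]  L2: P0=I P1=M P2=I  mem[L2]=70
2. P1: store L5 := 44  bus=[BusRdX]  L5: P0=I P1=M P2=I  mem[L5]=10
3. P1: load  L5  bus=[-]  L5: P0=I P1=M P2=I  mem[L5]=10
4. P0: load  L5  bus=[BusRd,Flush]  L5: P0=S P1=S P2=I  mem[L5]=44
5. P2: load  L5  bus=[BusRd]  L5: P0=S P1=S P2=S  mem[L5]=44
6. P0: load  L5  bus=[-]  L5: P0=S P1=S P2=S  mem[L5]=44
7. P1: load  L3  bus=[BusRd]  L3: P0=I P1=S P2=I  mem[L3]=50
8. P2: load  L1  bus=[BusRd]  L1: P0=I P1=I P2=S  mem[L1]=60
9. P1: store L5 := 96  bus=[BusRdX]  L5: P0=I P1=M P2=I  mem[L5]=44
10. P2: load  L5  bus=[BusRd,Flush]  L5: P0=I P1=S P2=S  mem[L5]=96
11. P2: store L5 := 92  bus=[BusRdX]  L5: P0=I P1=I P2=M  mem[L5]=96
12. P1: store L5 := 58  bus=[BusRdX,Flush]  L5: P0=I P1=M P2=I  mem[L5]=92
13. P0: load  L5  bus=[BusRd,Flush]  L5: P0=S P1=S P2=I  mem[L5]=58
14. P2: load  L5  bus=[BusRd]  L5: P0=S P1=S P2=S  mem[L5]=58
15. P1: load  L3  bus=[-]  L3: P0=I P1=S P2=I  mem[L3]=50
16. P1: load  L5  bus=[-]  L5: P0=S P1=S P2=S  mem[L5]=58
17. P1: store L5 := 66  bus=[BusRdX]  L5: P0=I P1=M P2=I  mem[L5]=58
18. P0: load  L3  bus=[BusRd]  L3: P0=S P1=S P2=I  mem[L3]=50
19. P1: store L5 := 59  bus=[-]  L5: P0=I P1=M P2=I  mem[L5]=58
20. P2: store L5 := 52  bus=[BusRdX,Flush]  L5: P0=I P1=I P2=M  mem[L5]=59
21. P2: load  L0  bus=[BusRd]  L0: P0=I P1=I P2=S  mem[L0]=40
22. P2: load  L0  bus=[-]  L0: P0=I P1=I P2=S  mem[L0]=40
23. P1: load  L5  bus=[BusRd,Flush]  L5: P0=I P1=S P2=S  mem[L5]=52
24. P0: load  L6  bus=[BusRd]  L6: P0=S P1=I P2=I  mem[L6]=70
25. P2: store L3 := 45  bus=[BusRdX]  L3: P0=I P1=I P2=M  mem[L3]=50
26. P0: store L5 := 37  bus=[BusRdX]  L5: P0=M P1=I P2=I  mem[L5]=52
27. P0: load  L5  bus=[-]  L5: P0=M P1=I P2=I  mem[L5]=52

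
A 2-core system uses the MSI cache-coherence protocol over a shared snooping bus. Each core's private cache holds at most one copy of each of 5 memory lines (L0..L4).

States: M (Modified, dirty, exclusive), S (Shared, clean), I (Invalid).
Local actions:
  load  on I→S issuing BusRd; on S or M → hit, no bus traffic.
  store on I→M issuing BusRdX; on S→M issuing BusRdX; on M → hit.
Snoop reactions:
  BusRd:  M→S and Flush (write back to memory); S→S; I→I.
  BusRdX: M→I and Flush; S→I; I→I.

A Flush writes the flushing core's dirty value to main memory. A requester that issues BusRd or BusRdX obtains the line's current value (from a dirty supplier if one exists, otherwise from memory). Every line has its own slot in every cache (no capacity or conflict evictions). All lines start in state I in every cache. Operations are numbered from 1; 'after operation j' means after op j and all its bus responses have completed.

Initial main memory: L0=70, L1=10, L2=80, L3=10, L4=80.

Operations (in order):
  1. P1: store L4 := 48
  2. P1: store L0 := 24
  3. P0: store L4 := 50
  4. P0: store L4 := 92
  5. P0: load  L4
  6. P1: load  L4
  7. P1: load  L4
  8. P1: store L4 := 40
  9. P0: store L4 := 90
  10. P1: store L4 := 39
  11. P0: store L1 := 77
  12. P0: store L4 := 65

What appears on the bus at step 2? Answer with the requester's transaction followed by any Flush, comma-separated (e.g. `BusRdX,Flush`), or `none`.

bus = BusRdX

  op1 P1: store L4 := 48 → I/M on L4; bus BusRdX; mem=80
  op2 P1: store L0 := 24 → I/M on L0; bus BusRdX; mem=70
  op3 P0: store L4 := 50 → M/I on L4; bus BusRdX Flush; mem=48
  op4 P0: store L4 := 92 → M/I on L4; bus (none); mem=48
  op5 P0: load  L4 → M/I on L4; bus (none); mem=48
  op6 P1: load  L4 → S/S on L4; bus BusRd Flush; mem=92
  op7 P1: load  L4 → S/S on L4; bus (none); mem=92
  op8 P1: store L4 := 40 → I/M on L4; bus BusRdX; mem=92
  op9 P0: store L4 := 90 → M/I on L4; bus BusRdX Flush; mem=40
  op10 P1: store L4 := 39 → I/M on L4; bus BusRdX Flush; mem=90
  op11 P0: store L1 := 77 → M/I on L1; bus BusRdX; mem=10
  op12 P0: store L4 := 65 → M/I on L4; bus BusRdX Flush; mem=39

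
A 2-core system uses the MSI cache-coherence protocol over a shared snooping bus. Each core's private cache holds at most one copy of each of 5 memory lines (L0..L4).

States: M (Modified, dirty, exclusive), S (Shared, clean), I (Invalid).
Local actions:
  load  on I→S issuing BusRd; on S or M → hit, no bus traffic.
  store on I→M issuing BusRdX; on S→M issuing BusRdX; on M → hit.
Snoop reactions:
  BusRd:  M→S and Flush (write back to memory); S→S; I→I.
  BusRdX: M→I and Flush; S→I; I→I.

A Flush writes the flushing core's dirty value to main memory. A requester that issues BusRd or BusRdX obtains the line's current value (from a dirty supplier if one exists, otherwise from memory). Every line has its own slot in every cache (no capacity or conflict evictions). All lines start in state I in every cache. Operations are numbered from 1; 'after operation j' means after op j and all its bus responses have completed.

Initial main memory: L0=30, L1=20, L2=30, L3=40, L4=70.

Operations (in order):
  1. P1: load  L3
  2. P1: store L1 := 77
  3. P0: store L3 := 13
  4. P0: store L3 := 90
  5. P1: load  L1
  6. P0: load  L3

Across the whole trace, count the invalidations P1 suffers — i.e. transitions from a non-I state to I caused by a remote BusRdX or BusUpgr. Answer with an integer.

invalidations = 1

step 1: P1: load  L3  ⟶  IS  (L3)  txn=BusRd  M[L3]=40
step 2: P1: store L1 := 77  ⟶  IM  (L1)  txn=BusRdX  M[L1]=20
step 3: P0: store L3 := 13  ⟶  MI  (L3)  txn=BusRdX  M[L3]=40
step 4: P0: store L3 := 90  ⟶  MI  (L3)  txn=∅  M[L3]=40
step 5: P1: load  L1  ⟶  IM  (L1)  txn=∅  M[L1]=20
step 6: P0: load  L3  ⟶  MI  (L3)  txn=∅  M[L3]=40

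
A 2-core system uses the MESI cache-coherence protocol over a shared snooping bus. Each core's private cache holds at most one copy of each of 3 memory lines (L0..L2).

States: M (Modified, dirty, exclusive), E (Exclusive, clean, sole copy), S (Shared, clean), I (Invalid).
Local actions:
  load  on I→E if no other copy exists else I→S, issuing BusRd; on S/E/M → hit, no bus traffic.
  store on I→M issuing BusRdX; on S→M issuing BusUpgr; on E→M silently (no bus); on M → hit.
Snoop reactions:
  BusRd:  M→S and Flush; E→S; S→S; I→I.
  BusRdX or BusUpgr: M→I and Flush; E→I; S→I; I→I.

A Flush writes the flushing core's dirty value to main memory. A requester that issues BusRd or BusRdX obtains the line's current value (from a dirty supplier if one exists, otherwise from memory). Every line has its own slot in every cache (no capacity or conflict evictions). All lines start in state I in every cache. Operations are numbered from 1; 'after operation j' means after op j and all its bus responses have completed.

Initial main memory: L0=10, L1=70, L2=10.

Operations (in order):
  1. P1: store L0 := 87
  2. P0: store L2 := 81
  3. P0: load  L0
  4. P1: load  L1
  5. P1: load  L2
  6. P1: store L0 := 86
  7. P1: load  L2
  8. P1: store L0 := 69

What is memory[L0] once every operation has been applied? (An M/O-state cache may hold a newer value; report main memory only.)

memory[L0] = 87

  op1 P1: store L0 := 87 → I/M on L0; bus BusRdX; mem=10
  op2 P0: store L2 := 81 → M/I on L2; bus BusRdX; mem=10
  op3 P0: load  L0 → S/S on L0; bus BusRd Flush; mem=87
  op4 P1: load  L1 → I/E on L1; bus BusRd; mem=70
  op5 P1: load  L2 → S/S on L2; bus BusRd Flush; mem=81
  op6 P1: store L0 := 86 → I/M on L0; bus BusUpgr; mem=87
  op7 P1: load  L2 → S/S on L2; bus (none); mem=81
  op8 P1: store L0 := 69 → I/M on L0; bus (none); mem=87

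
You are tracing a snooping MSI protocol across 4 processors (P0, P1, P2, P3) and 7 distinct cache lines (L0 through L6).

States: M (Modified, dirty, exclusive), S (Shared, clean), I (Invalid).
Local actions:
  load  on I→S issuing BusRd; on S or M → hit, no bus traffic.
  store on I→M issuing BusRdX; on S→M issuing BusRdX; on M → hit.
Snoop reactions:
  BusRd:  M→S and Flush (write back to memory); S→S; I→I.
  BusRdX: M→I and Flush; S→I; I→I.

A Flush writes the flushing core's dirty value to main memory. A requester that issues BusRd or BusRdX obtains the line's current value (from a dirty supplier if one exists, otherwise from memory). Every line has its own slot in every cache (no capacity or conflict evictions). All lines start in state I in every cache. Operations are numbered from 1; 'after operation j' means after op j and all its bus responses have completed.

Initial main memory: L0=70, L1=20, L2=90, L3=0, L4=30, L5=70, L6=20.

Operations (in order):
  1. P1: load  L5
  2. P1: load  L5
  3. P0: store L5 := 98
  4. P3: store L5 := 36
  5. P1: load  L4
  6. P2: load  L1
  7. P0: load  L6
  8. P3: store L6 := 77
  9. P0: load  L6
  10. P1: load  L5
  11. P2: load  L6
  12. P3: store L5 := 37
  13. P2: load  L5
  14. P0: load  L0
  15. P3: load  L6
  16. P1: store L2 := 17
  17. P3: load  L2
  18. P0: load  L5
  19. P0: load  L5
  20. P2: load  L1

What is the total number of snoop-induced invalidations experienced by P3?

1. P1: load  L5  bus=[BusRd]  L5: P0=I P1=S P2=I P3=I  mem[L5]=70
2. P1: load  L5  bus=[-]  L5: P0=I P1=S P2=I P3=I  mem[L5]=70
3. P0: store L5 := 98  bus=[BusRdX]  L5: P0=M P1=I P2=I P3=I  mem[L5]=70
4. P3: store L5 := 36  bus=[BusRdX,Flush]  L5: P0=I P1=I P2=I P3=M  mem[L5]=98
5. P1: load  L4  bus=[BusRd]  L4: P0=I P1=S P2=I P3=I  mem[L4]=30
6. P2: load  L1  bus=[BusRd]  L1: P0=I P1=I P2=S P3=I  mem[L1]=20
7. P0: load  L6  bus=[BusRd]  L6: P0=S P1=I P2=I P3=I  mem[L6]=20
8. P3: store L6 := 77  bus=[BusRdX]  L6: P0=I P1=I P2=I P3=M  mem[L6]=20
9. P0: load  L6  bus=[BusRd,Flush]  L6: P0=S P1=I P2=I P3=S  mem[L6]=77
10. P1: load  L5  bus=[BusRd,Flush]  L5: P0=I P1=S P2=I P3=S  mem[L5]=36
11. P2: load  L6  bus=[BusRd]  L6: P0=S P1=I P2=S P3=S  mem[L6]=77
12. P3: store L5 := 37  bus=[BusRdX]  L5: P0=I P1=I P2=I P3=M  mem[L5]=36
13. P2: load  L5  bus=[BusRd,Flush]  L5: P0=I P1=I P2=S P3=S  mem[L5]=37
14. P0: load  L0  bus=[BusRd]  L0: P0=S P1=I P2=I P3=I  mem[L0]=70
15. P3: load  L6  bus=[-]  L6: P0=S P1=I P2=S P3=S  mem[L6]=77
16. P1: store L2 := 17  bus=[BusRdX]  L2: P0=I P1=M P2=I P3=I  mem[L2]=90
17. P3: load  L2  bus=[BusRd,Flush]  L2: P0=I P1=S P2=I P3=S  mem[L2]=17
18. P0: load  L5  bus=[BusRd]  L5: P0=S P1=I P2=S P3=S  mem[L5]=37
19. P0: load  L5  bus=[-]  L5: P0=S P1=I P2=S P3=S  mem[L5]=37
20. P2: load  L1  bus=[-]  L1: P0=I P1=I P2=S P3=I  mem[L1]=20

invalidations = 0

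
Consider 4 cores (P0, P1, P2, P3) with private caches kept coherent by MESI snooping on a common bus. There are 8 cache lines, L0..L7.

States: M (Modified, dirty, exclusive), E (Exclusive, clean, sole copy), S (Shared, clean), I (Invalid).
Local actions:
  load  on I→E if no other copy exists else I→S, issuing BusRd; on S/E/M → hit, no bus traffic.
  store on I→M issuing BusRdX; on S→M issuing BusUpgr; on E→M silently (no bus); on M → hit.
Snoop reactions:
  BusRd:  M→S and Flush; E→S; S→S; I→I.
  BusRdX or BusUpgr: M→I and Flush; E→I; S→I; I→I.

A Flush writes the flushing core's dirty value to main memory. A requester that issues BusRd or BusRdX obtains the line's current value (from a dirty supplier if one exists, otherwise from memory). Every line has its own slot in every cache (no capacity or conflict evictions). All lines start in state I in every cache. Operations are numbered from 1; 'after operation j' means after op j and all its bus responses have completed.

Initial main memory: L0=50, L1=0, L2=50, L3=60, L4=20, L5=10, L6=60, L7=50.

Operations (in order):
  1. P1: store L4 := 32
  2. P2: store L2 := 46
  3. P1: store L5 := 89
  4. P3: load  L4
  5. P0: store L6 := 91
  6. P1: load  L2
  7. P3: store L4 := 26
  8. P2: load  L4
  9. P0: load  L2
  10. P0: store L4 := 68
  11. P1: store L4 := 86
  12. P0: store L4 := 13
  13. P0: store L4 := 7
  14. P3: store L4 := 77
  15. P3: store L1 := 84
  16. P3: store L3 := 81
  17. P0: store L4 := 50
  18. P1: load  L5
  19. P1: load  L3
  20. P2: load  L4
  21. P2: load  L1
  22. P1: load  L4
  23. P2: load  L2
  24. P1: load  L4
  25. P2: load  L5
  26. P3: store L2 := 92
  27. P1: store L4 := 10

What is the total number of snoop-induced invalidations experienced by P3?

1. P1: store L4 := 32  bus=[BusRdX]  L4: P0=I P1=M P2=I P3=I  mem[L4]=20
2. P2: store L2 := 46  bus=[BusRdX]  L2: P0=I P1=I P2=M P3=I  mem[L2]=50
3. P1: store L5 := 89  bus=[BusRdX]  L5: P0=I P1=M P2=I P3=I  mem[L5]=10
4. P3: load  L4  bus=[BusRd,Flush]  L4: P0=I P1=S P2=I P3=S  mem[L4]=32
5. P0: store L6 := 91  bus=[BusRdX]  L6: P0=M P1=I P2=I P3=I  mem[L6]=60
6. P1: load  L2  bus=[BusRd,Flush]  L2: P0=I P1=S P2=S P3=I  mem[L2]=46
7. P3: store L4 := 26  bus=[BusUpgr]  L4: P0=I P1=I P2=I P3=M  mem[L4]=32
8. P2: load  L4  bus=[BusRd,Flush]  L4: P0=I P1=I P2=S P3=S  mem[L4]=26
9. P0: load  L2  bus=[BusRd]  L2: P0=S P1=S P2=S P3=I  mem[L2]=46
10. P0: store L4 := 68  bus=[BusRdX]  L4: P0=M P1=I P2=I P3=I  mem[L4]=26
11. P1: store L4 := 86  bus=[BusRdX,Flush]  L4: P0=I P1=M P2=I P3=I  mem[L4]=68
12. P0: store L4 := 13  bus=[BusRdX,Flush]  L4: P0=M P1=I P2=I P3=I  mem[L4]=86
13. P0: store L4 := 7  bus=[-]  L4: P0=M P1=I P2=I P3=I  mem[L4]=86
14. P3: store L4 := 77  bus=[BusRdX,Flush]  L4: P0=I P1=I P2=I P3=M  mem[L4]=7
15. P3: store L1 := 84  bus=[BusRdX]  L1: P0=I P1=I P2=I P3=M  mem[L1]=0
16. P3: store L3 := 81  bus=[BusRdX]  L3: P0=I P1=I P2=I P3=M  mem[L3]=60
17. P0: store L4 := 50  bus=[BusRdX,Flush]  L4: P0=M P1=I P2=I P3=I  mem[L4]=77
18. P1: load  L5  bus=[-]  L5: P0=I P1=M P2=I P3=I  mem[L5]=10
19. P1: load  L3  bus=[BusRd,Flush]  L3: P0=I P1=S P2=I P3=S  mem[L3]=81
20. P2: load  L4  bus=[BusRd,Flush]  L4: P0=S P1=I P2=S P3=I  mem[L4]=50
21. P2: load  L1  bus=[BusRd,Flush]  L1: P0=I P1=I P2=S P3=S  mem[L1]=84
22. P1: load  L4  bus=[BusRd]  L4: P0=S P1=S P2=S P3=I  mem[L4]=50
23. P2: load  L2  bus=[-]  L2: P0=S P1=S P2=S P3=I  mem[L2]=46
24. P1: load  L4  bus=[-]  L4: P0=S P1=S P2=S P3=I  mem[L4]=50
25. P2: load  L5  bus=[BusRd,Flush]  L5: P0=I P1=S P2=S P3=I  mem[L5]=89
26. P3: store L2 := 92  bus=[BusRdX]  L2: P0=I P1=I P2=I P3=M  mem[L2]=46
27. P1: store L4 := 10  bus=[BusUpgr]  L4: P0=I P1=M P2=I P3=I  mem[L4]=50

invalidations = 2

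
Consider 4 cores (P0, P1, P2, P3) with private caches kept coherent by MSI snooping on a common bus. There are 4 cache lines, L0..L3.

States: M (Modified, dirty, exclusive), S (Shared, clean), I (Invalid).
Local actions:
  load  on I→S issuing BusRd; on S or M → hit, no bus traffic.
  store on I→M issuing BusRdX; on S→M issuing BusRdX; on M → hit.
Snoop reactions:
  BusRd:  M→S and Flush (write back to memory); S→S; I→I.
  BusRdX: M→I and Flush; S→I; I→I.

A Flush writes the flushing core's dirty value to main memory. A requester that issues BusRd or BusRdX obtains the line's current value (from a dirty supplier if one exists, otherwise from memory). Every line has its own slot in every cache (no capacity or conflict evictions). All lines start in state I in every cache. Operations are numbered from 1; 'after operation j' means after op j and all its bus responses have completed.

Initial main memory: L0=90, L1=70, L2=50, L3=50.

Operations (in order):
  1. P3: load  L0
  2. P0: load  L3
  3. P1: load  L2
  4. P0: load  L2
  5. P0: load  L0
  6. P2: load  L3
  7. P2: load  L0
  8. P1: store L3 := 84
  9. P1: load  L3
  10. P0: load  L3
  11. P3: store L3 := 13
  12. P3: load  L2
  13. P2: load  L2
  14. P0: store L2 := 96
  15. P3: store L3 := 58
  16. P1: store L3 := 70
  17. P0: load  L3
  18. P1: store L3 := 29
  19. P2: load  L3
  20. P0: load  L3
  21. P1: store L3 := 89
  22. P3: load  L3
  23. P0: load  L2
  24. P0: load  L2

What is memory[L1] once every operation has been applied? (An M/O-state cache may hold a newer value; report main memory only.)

1. P3: load  L0  bus=[BusRd]  L0: P0=I P1=I P2=I P3=S  mem[L0]=90
2. P0: load  L3  bus=[BusRd]  L3: P0=S P1=I P2=I P3=I  mem[L3]=50
3. P1: load  L2  bus=[BusRd]  L2: P0=I P1=S P2=I P3=I  mem[L2]=50
4. P0: load  L2  bus=[BusRd]  L2: P0=S P1=S P2=I P3=I  mem[L2]=50
5. P0: load  L0  bus=[BusRd]  L0: P0=S P1=I P2=I P3=S  mem[L0]=90
6. P2: load  L3  bus=[BusRd]  L3: P0=S P1=I P2=S P3=I  mem[L3]=50
7. P2: load  L0  bus=[BusRd]  L0: P0=S P1=I P2=S P3=S  mem[L0]=90
8. P1: store L3 := 84  bus=[BusRdX]  L3: P0=I P1=M P2=I P3=I  mem[L3]=50
9. P1: load  L3  bus=[-]  L3: P0=I P1=M P2=I P3=I  mem[L3]=50
10. P0: load  L3  bus=[BusRd,Flush]  L3: P0=S P1=S P2=I P3=I  mem[L3]=84
11. P3: store L3 := 13  bus=[BusRdX]  L3: P0=I P1=I P2=I P3=M  mem[L3]=84
12. P3: load  L2  bus=[BusRd]  L2: P0=S P1=S P2=I P3=S  mem[L2]=50
13. P2: load  L2  bus=[BusRd]  L2: P0=S P1=S P2=S P3=S  mem[L2]=50
14. P0: store L2 := 96  bus=[BusRdX]  L2: P0=M P1=I P2=I P3=I  mem[L2]=50
15. P3: store L3 := 58  bus=[-]  L3: P0=I P1=I P2=I P3=M  mem[L3]=84
16. P1: store L3 := 70  bus=[BusRdX,Flush]  L3: P0=I P1=M P2=I P3=I  mem[L3]=58
17. P0: load  L3  bus=[BusRd,Flush]  L3: P0=S P1=S P2=I P3=I  mem[L3]=70
18. P1: store L3 := 29  bus=[BusRdX]  L3: P0=I P1=M P2=I P3=I  mem[L3]=70
19. P2: load  L3  bus=[BusRd,Flush]  L3: P0=I P1=S P2=S P3=I  mem[L3]=29
20. P0: load  L3  bus=[BusRd]  L3: P0=S P1=S P2=S P3=I  mem[L3]=29
21. P1: store L3 := 89  bus=[BusRdX]  L3: P0=I P1=M P2=I P3=I  mem[L3]=29
22. P3: load  L3  bus=[BusRd,Flush]  L3: P0=I P1=S P2=I P3=S  mem[L3]=89
23. P0: load  L2  bus=[-]  L2: P0=M P1=I P2=I P3=I  mem[L2]=50
24. P0: load  L2  bus=[-]  L2: P0=M P1=I P2=I P3=I  mem[L2]=50

memory[L1] = 70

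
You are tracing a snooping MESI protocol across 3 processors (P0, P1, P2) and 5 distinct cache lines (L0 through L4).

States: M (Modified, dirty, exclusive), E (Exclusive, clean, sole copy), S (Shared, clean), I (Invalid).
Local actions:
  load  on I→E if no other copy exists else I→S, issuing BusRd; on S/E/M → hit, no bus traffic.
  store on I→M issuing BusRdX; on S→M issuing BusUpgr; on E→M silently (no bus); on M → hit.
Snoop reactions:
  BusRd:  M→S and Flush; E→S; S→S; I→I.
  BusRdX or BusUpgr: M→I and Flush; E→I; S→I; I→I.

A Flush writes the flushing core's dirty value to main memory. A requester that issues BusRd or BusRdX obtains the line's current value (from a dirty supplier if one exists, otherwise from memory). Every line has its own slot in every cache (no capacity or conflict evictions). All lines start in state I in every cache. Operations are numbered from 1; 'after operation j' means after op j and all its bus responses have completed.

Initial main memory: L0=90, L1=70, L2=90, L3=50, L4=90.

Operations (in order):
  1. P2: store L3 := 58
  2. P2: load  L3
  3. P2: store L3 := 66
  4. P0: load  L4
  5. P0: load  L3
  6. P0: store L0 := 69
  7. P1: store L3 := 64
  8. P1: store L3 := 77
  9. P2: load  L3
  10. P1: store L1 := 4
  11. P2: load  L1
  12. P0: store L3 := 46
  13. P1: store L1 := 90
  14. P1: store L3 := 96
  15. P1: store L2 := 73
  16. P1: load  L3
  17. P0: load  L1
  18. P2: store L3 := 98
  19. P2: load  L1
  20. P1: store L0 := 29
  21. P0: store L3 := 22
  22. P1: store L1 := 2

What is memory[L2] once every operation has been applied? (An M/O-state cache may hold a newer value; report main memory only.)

memory[L2] = 90

[1] P2: store L3 := 58 | P0:I, P1:I, P2:M(58) | bus: BusRdX
[2] P2: load  L3 | P0:I, P1:I, P2:M(58) | bus: none
[3] P2: store L3 := 66 | P0:I, P1:I, P2:M(66) | bus: none
[4] P0: load  L4 | P0:E(90), P1:I, P2:I | bus: BusRd
[5] P0: load  L3 | P0:S(66), P1:I, P2:S(66) | bus: BusRd,Flush
[6] P0: store L0 := 69 | P0:M(69), P1:I, P2:I | bus: BusRdX
[7] P1: store L3 := 64 | P0:I, P1:M(64), P2:I | bus: BusRdX
[8] P1: store L3 := 77 | P0:I, P1:M(77), P2:I | bus: none
[9] P2: load  L3 | P0:I, P1:S(77), P2:S(77) | bus: BusRd,Flush
[10] P1: store L1 := 4 | P0:I, P1:M(4), P2:I | bus: BusRdX
[11] P2: load  L1 | P0:I, P1:S(4), P2:S(4) | bus: BusRd,Flush
[12] P0: store L3 := 46 | P0:M(46), P1:I, P2:I | bus: BusRdX
[13] P1: store L1 := 90 | P0:I, P1:M(90), P2:I | bus: BusUpgr
[14] P1: store L3 := 96 | P0:I, P1:M(96), P2:I | bus: BusRdX,Flush
[15] P1: store L2 := 73 | P0:I, P1:M(73), P2:I | bus: BusRdX
[16] P1: load  L3 | P0:I, P1:M(96), P2:I | bus: none
[17] P0: load  L1 | P0:S(90), P1:S(90), P2:I | bus: BusRd,Flush
[18] P2: store L3 := 98 | P0:I, P1:I, P2:M(98) | bus: BusRdX,Flush
[19] P2: load  L1 | P0:S(90), P1:S(90), P2:S(90) | bus: BusRd
[20] P1: store L0 := 29 | P0:I, P1:M(29), P2:I | bus: BusRdX,Flush
[21] P0: store L3 := 22 | P0:M(22), P1:I, P2:I | bus: BusRdX,Flush
[22] P1: store L1 := 2 | P0:I, P1:M(2), P2:I | bus: BusUpgr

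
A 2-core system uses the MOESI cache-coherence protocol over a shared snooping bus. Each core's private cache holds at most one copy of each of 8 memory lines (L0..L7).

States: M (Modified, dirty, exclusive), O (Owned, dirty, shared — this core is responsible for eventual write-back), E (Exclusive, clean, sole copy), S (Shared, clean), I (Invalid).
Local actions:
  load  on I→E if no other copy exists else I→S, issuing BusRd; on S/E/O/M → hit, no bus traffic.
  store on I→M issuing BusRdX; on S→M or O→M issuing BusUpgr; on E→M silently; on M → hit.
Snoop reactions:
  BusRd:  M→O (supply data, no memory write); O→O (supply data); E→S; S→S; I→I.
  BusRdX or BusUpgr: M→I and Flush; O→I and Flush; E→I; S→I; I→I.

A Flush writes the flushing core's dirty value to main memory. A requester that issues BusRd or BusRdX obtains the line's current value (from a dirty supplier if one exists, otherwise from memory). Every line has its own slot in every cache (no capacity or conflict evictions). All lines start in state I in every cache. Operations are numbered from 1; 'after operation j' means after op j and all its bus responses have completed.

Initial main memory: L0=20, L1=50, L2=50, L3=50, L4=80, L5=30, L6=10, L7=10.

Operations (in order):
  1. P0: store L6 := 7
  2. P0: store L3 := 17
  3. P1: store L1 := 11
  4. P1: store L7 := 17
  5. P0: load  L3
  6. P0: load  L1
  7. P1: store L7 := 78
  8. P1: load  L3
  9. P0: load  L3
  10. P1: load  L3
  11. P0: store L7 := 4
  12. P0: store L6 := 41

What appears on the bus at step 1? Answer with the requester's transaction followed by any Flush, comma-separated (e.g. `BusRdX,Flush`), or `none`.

  op1 P0: store L6 := 7 → M/I on L6; bus BusRdX; mem=10
  op2 P0: store L3 := 17 → M/I on L3; bus BusRdX; mem=50
  op3 P1: store L1 := 11 → I/M on L1; bus BusRdX; mem=50
  op4 P1: store L7 := 17 → I/M on L7; bus BusRdX; mem=10
  op5 P0: load  L3 → M/I on L3; bus (none); mem=50
  op6 P0: load  L1 → S/O on L1; bus BusRd; mem=50
  op7 P1: store L7 := 78 → I/M on L7; bus (none); mem=10
  op8 P1: load  L3 → O/S on L3; bus BusRd; mem=50
  op9 P0: load  L3 → O/S on L3; bus (none); mem=50
  op10 P1: load  L3 → O/S on L3; bus (none); mem=50
  op11 P0: store L7 := 4 → M/I on L7; bus BusRdX Flush; mem=78
  op12 P0: store L6 := 41 → M/I on L6; bus (none); mem=10

bus = BusRdX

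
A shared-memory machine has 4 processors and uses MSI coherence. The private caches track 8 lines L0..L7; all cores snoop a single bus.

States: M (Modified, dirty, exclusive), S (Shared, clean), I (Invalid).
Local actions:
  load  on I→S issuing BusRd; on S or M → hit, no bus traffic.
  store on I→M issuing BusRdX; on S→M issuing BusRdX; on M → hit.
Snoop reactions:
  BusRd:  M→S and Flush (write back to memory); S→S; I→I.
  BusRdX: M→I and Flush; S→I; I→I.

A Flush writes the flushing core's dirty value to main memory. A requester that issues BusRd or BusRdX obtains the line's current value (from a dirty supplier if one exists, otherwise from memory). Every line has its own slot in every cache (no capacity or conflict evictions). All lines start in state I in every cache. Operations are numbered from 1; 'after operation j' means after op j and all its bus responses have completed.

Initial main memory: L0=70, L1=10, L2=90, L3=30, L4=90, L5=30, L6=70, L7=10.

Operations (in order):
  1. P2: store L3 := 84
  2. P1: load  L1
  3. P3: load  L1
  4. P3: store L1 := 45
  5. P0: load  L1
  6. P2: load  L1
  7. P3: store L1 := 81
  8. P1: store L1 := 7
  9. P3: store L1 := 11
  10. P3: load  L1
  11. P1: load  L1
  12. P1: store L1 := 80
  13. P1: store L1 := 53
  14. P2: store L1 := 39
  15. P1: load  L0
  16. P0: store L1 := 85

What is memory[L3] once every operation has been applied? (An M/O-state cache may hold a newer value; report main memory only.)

memory[L3] = 30

  op1 P2: store L3 := 84 → I/I/M/I on L3; bus BusRdX; mem=30
  op2 P1: load  L1 → I/S/I/I on L1; bus BusRd; mem=10
  op3 P3: load  L1 → I/S/I/S on L1; bus BusRd; mem=10
  op4 P3: store L1 := 45 → I/I/I/M on L1; bus BusRdX; mem=10
  op5 P0: load  L1 → S/I/I/S on L1; bus BusRd Flush; mem=45
  op6 P2: load  L1 → S/I/S/S on L1; bus BusRd; mem=45
  op7 P3: store L1 := 81 → I/I/I/M on L1; bus BusRdX; mem=45
  op8 P1: store L1 := 7 → I/M/I/I on L1; bus BusRdX Flush; mem=81
  op9 P3: store L1 := 11 → I/I/I/M on L1; bus BusRdX Flush; mem=7
  op10 P3: load  L1 → I/I/I/M on L1; bus (none); mem=7
  op11 P1: load  L1 → I/S/I/S on L1; bus BusRd Flush; mem=11
  op12 P1: store L1 := 80 → I/M/I/I on L1; bus BusRdX; mem=11
  op13 P1: store L1 := 53 → I/M/I/I on L1; bus (none); mem=11
  op14 P2: store L1 := 39 → I/I/M/I on L1; bus BusRdX Flush; mem=53
  op15 P1: load  L0 → I/S/I/I on L0; bus BusRd; mem=70
  op16 P0: store L1 := 85 → M/I/I/I on L1; bus BusRdX Flush; mem=39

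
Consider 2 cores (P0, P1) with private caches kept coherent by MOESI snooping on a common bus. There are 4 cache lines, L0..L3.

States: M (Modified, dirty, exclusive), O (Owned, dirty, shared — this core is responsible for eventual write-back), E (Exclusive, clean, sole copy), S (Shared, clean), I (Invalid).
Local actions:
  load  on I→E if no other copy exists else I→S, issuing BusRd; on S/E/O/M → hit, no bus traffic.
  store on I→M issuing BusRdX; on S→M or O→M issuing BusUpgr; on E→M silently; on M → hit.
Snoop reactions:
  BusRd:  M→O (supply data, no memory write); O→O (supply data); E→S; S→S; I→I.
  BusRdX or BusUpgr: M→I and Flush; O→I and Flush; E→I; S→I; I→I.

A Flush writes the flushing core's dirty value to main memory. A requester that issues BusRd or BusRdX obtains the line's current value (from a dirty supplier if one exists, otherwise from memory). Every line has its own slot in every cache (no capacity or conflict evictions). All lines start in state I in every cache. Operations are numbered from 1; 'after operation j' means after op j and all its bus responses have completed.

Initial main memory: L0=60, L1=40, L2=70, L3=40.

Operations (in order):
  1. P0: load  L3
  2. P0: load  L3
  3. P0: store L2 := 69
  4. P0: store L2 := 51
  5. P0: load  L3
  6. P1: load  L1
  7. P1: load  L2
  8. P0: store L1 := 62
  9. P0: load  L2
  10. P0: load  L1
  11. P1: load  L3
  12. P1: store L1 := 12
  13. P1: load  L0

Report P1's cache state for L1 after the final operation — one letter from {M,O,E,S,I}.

state = M

step 1: P0: load  L3  ⟶  EI  (L3)  txn=BusRd  M[L3]=40
step 2: P0: load  L3  ⟶  EI  (L3)  txn=∅  M[L3]=40
step 3: P0: store L2 := 69  ⟶  MI  (L2)  txn=BusRdX  M[L2]=70
step 4: P0: store L2 := 51  ⟶  MI  (L2)  txn=∅  M[L2]=70
step 5: P0: load  L3  ⟶  EI  (L3)  txn=∅  M[L3]=40
step 6: P1: load  L1  ⟶  IE  (L1)  txn=BusRd  M[L1]=40
step 7: P1: load  L2  ⟶  OS  (L2)  txn=BusRd  M[L2]=70
step 8: P0: store L1 := 62  ⟶  MI  (L1)  txn=BusRdX  M[L1]=40
step 9: P0: load  L2  ⟶  OS  (L2)  txn=∅  M[L2]=70
step 10: P0: load  L1  ⟶  MI  (L1)  txn=∅  M[L1]=40
step 11: P1: load  L3  ⟶  SS  (L3)  txn=BusRd  M[L3]=40
step 12: P1: store L1 := 12  ⟶  IM  (L1)  txn=BusRdX+Flush  M[L1]=62
step 13: P1: load  L0  ⟶  IE  (L0)  txn=BusRd  M[L0]=60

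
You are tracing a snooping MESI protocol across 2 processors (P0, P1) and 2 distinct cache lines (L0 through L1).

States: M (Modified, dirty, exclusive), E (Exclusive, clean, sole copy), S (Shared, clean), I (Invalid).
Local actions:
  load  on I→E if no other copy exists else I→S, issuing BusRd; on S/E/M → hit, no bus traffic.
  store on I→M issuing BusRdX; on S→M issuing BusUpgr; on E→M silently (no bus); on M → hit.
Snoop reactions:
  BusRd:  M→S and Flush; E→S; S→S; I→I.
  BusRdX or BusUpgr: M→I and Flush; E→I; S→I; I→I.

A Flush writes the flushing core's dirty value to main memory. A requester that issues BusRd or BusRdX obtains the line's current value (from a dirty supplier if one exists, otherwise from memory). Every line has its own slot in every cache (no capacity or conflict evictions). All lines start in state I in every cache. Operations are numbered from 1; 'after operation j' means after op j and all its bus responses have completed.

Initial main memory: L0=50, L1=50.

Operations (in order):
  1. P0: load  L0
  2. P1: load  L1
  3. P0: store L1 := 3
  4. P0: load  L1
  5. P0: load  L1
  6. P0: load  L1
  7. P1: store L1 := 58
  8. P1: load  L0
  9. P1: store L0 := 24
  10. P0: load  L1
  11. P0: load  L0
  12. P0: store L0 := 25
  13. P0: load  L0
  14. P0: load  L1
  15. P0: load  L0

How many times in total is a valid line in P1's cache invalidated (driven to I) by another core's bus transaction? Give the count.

  op1 P0: load  L0 → E/I on L0; bus BusRd; mem=50
  op2 P1: load  L1 → I/E on L1; bus BusRd; mem=50
  op3 P0: store L1 := 3 → M/I on L1; bus BusRdX; mem=50
  op4 P0: load  L1 → M/I on L1; bus (none); mem=50
  op5 P0: load  L1 → M/I on L1; bus (none); mem=50
  op6 P0: load  L1 → M/I on L1; bus (none); mem=50
  op7 P1: store L1 := 58 → I/M on L1; bus BusRdX Flush; mem=3
  op8 P1: load  L0 → S/S on L0; bus BusRd; mem=50
  op9 P1: store L0 := 24 → I/M on L0; bus BusUpgr; mem=50
  op10 P0: load  L1 → S/S on L1; bus BusRd Flush; mem=58
  op11 P0: load  L0 → S/S on L0; bus BusRd Flush; mem=24
  op12 P0: store L0 := 25 → M/I on L0; bus BusUpgr; mem=24
  op13 P0: load  L0 → M/I on L0; bus (none); mem=24
  op14 P0: load  L1 → S/S on L1; bus (none); mem=58
  op15 P0: load  L0 → M/I on L0; bus (none); mem=24

invalidations = 2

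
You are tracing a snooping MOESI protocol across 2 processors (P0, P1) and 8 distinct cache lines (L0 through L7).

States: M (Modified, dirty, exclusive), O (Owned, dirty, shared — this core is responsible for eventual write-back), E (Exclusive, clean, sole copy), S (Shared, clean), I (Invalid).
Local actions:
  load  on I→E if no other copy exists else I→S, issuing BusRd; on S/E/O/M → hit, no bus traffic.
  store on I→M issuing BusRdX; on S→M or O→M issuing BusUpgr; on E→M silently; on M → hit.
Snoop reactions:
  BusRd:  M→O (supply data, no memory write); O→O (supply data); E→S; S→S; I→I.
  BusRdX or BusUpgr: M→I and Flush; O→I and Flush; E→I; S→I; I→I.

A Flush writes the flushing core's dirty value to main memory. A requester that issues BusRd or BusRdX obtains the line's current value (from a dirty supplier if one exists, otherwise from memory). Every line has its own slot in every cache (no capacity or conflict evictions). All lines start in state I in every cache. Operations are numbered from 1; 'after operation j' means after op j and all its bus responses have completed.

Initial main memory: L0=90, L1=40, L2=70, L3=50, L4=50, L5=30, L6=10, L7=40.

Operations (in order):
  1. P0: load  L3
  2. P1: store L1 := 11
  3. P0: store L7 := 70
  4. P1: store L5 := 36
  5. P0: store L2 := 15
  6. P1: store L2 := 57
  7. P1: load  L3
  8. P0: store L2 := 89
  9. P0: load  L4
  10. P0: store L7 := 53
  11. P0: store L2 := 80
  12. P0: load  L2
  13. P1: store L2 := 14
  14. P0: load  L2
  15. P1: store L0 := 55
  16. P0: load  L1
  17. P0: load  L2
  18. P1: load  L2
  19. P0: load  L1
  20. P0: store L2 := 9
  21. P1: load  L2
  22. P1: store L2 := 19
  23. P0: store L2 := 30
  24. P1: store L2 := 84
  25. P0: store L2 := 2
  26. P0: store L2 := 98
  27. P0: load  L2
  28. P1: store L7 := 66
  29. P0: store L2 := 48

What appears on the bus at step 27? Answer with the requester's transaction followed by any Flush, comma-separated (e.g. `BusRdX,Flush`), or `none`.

[1] P0: load  L3 | P0:E(50), P1:I | bus: BusRd
[2] P1: store L1 := 11 | P0:I, P1:M(11) | bus: BusRdX
[3] P0: store L7 := 70 | P0:M(70), P1:I | bus: BusRdX
[4] P1: store L5 := 36 | P0:I, P1:M(36) | bus: BusRdX
[5] P0: store L2 := 15 | P0:M(15), P1:I | bus: BusRdX
[6] P1: store L2 := 57 | P0:I, P1:M(57) | bus: BusRdX,Flush
[7] P1: load  L3 | P0:S(50), P1:S(50) | bus: BusRd
[8] P0: store L2 := 89 | P0:M(89), P1:I | bus: BusRdX,Flush
[9] P0: load  L4 | P0:E(50), P1:I | bus: BusRd
[10] P0: store L7 := 53 | P0:M(53), P1:I | bus: none
[11] P0: store L2 := 80 | P0:M(80), P1:I | bus: none
[12] P0: load  L2 | P0:M(80), P1:I | bus: none
[13] P1: store L2 := 14 | P0:I, P1:M(14) | bus: BusRdX,Flush
[14] P0: load  L2 | P0:S(14), P1:O(14) | bus: BusRd
[15] P1: store L0 := 55 | P0:I, P1:M(55) | bus: BusRdX
[16] P0: load  L1 | P0:S(11), P1:O(11) | bus: BusRd
[17] P0: load  L2 | P0:S(14), P1:O(14) | bus: none
[18] P1: load  L2 | P0:S(14), P1:O(14) | bus: none
[19] P0: load  L1 | P0:S(11), P1:O(11) | bus: none
[20] P0: store L2 := 9 | P0:M(9), P1:I | bus: BusUpgr,Flush
[21] P1: load  L2 | P0:O(9), P1:S(9) | bus: BusRd
[22] P1: store L2 := 19 | P0:I, P1:M(19) | bus: BusUpgr,Flush
[23] P0: store L2 := 30 | P0:M(30), P1:I | bus: BusRdX,Flush
[24] P1: store L2 := 84 | P0:I, P1:M(84) | bus: BusRdX,Flush
[25] P0: store L2 := 2 | P0:M(2), P1:I | bus: BusRdX,Flush
[26] P0: store L2 := 98 | P0:M(98), P1:I | bus: none
[27] P0: load  L2 | P0:M(98), P1:I | bus: none
[28] P1: store L7 := 66 | P0:I, P1:M(66) | bus: BusRdX,Flush
[29] P0: store L2 := 48 | P0:M(48), P1:I | bus: none

bus = none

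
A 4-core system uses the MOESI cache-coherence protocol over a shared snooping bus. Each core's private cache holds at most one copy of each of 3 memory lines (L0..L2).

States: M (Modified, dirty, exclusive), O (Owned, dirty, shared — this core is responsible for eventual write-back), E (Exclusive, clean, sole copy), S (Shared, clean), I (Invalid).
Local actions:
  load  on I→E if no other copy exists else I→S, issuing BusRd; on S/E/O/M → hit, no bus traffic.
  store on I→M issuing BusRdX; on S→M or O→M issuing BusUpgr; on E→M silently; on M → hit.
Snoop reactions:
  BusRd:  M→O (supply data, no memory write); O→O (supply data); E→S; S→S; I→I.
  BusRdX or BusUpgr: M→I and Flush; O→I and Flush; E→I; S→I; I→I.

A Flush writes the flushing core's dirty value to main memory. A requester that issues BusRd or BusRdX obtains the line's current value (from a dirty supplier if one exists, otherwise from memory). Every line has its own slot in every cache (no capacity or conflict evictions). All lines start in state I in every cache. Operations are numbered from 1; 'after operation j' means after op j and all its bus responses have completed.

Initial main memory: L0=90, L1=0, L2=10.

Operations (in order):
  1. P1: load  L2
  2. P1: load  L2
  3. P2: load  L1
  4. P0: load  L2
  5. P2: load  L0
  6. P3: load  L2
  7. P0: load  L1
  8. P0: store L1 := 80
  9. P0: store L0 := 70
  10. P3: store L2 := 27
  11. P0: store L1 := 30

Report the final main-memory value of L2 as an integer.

[1] P1: load  L2 | P0:I, P1:E(10), P2:I, P3:I | bus: BusRd
[2] P1: load  L2 | P0:I, P1:E(10), P2:I, P3:I | bus: none
[3] P2: load  L1 | P0:I, P1:I, P2:E(0), P3:I | bus: BusRd
[4] P0: load  L2 | P0:S(10), P1:S(10), P2:I, P3:I | bus: BusRd
[5] P2: load  L0 | P0:I, P1:I, P2:E(90), P3:I | bus: BusRd
[6] P3: load  L2 | P0:S(10), P1:S(10), P2:I, P3:S(10) | bus: BusRd
[7] P0: load  L1 | P0:S(0), P1:I, P2:S(0), P3:I | bus: BusRd
[8] P0: store L1 := 80 | P0:M(80), P1:I, P2:I, P3:I | bus: BusUpgr
[9] P0: store L0 := 70 | P0:M(70), P1:I, P2:I, P3:I | bus: BusRdX
[10] P3: store L2 := 27 | P0:I, P1:I, P2:I, P3:M(27) | bus: BusUpgr
[11] P0: store L1 := 30 | P0:M(30), P1:I, P2:I, P3:I | bus: none

memory[L2] = 10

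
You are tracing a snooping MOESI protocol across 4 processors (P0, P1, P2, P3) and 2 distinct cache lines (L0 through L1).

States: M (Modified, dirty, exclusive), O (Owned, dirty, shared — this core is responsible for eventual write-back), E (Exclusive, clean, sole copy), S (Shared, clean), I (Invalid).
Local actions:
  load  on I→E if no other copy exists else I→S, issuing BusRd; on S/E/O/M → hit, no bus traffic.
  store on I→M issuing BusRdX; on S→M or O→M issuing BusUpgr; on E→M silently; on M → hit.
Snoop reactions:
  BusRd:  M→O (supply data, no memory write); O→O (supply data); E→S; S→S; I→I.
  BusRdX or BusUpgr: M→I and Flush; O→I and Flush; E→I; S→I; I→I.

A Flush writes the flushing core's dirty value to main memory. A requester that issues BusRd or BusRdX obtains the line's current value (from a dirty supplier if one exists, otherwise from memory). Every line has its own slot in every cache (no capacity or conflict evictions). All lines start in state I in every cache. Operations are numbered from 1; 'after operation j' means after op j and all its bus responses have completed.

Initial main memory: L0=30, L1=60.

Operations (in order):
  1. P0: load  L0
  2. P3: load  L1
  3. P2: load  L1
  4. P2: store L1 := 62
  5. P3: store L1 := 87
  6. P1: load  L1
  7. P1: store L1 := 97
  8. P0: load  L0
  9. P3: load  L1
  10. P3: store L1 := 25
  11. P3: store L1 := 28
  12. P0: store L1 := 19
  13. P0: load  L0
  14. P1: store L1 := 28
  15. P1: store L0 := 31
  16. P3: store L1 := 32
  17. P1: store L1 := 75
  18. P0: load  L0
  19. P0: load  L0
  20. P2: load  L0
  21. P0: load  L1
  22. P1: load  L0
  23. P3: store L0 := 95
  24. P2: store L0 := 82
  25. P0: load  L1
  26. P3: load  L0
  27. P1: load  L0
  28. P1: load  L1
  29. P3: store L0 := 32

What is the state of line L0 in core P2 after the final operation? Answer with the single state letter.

step 1: P0: load  L0  ⟶  EIII  (L0)  txn=BusRd  M[L0]=30
step 2: P3: load  L1  ⟶  IIIE  (L1)  txn=BusRd  M[L1]=60
step 3: P2: load  L1  ⟶  IISS  (L1)  txn=BusRd  M[L1]=60
step 4: P2: store L1 := 62  ⟶  IIMI  (L1)  txn=BusUpgr  M[L1]=60
step 5: P3: store L1 := 87  ⟶  IIIM  (L1)  txn=BusRdX+Flush  M[L1]=62
step 6: P1: load  L1  ⟶  ISIO  (L1)  txn=BusRd  M[L1]=62
step 7: P1: store L1 := 97  ⟶  IMII  (L1)  txn=BusUpgr+Flush  M[L1]=87
step 8: P0: load  L0  ⟶  EIII  (L0)  txn=∅  M[L0]=30
step 9: P3: load  L1  ⟶  IOIS  (L1)  txn=BusRd  M[L1]=87
step 10: P3: store L1 := 25  ⟶  IIIM  (L1)  txn=BusUpgr+Flush  M[L1]=97
step 11: P3: store L1 := 28  ⟶  IIIM  (L1)  txn=∅  M[L1]=97
step 12: P0: store L1 := 19  ⟶  MIII  (L1)  txn=BusRdX+Flush  M[L1]=28
step 13: P0: load  L0  ⟶  EIII  (L0)  txn=∅  M[L0]=30
step 14: P1: store L1 := 28  ⟶  IMII  (L1)  txn=BusRdX+Flush  M[L1]=19
step 15: P1: store L0 := 31  ⟶  IMII  (L0)  txn=BusRdX  M[L0]=30
step 16: P3: store L1 := 32  ⟶  IIIM  (L1)  txn=BusRdX+Flush  M[L1]=28
step 17: P1: store L1 := 75  ⟶  IMII  (L1)  txn=BusRdX+Flush  M[L1]=32
step 18: P0: load  L0  ⟶  SOII  (L0)  txn=BusRd  M[L0]=30
step 19: P0: load  L0  ⟶  SOII  (L0)  txn=∅  M[L0]=30
step 20: P2: load  L0  ⟶  SOSI  (L0)  txn=BusRd  M[L0]=30
step 21: P0: load  L1  ⟶  SOII  (L1)  txn=BusRd  M[L1]=32
step 22: P1: load  L0  ⟶  SOSI  (L0)  txn=∅  M[L0]=30
step 23: P3: store L0 := 95  ⟶  IIIM  (L0)  txn=BusRdX+Flush  M[L0]=31
step 24: P2: store L0 := 82  ⟶  IIMI  (L0)  txn=BusRdX+Flush  M[L0]=95
step 25: P0: load  L1  ⟶  SOII  (L1)  txn=∅  M[L1]=32
step 26: P3: load  L0  ⟶  IIOS  (L0)  txn=BusRd  M[L0]=95
step 27: P1: load  L0  ⟶  ISOS  (L0)  txn=BusRd  M[L0]=95
step 28: P1: load  L1  ⟶  SOII  (L1)  txn=∅  M[L1]=32
step 29: P3: store L0 := 32  ⟶  IIIM  (L0)  txn=BusUpgr+Flush  M[L0]=82

state = I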